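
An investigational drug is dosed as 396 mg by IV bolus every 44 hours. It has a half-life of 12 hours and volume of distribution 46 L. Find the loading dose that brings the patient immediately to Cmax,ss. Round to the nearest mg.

f = (1/2)^(44/12) ≈ 0.078745; accumulation ratio R = 1/(1−f) ≈ 1.08548.
Loading dose to hit Cmax,ss on first dose: D_load = D_maint·R ≈ 396 × 1.08548 ≈ 429.85 mg.

430 mg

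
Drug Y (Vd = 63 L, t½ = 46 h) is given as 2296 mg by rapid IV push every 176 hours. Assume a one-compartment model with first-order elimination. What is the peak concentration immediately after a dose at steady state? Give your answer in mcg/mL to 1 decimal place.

39.2 mcg/mL

τ/t½ = 176/46 ≈ 3.8261, so fraction remaining f = (1/2)^(176/46) ≈ 0.0705.
At steady state, accumulation factor R = 1/(1 − e^(−kτ)) ≈ 1.0758.
Single-dose peak C₀ = D/Vd = 2296/63 ≈ 36.444 mcg/mL.
Steady-state peak Cmax,ss = C₀·R ≈ 36.444 × 1.0758 ≈ 39.206 mcg/mL.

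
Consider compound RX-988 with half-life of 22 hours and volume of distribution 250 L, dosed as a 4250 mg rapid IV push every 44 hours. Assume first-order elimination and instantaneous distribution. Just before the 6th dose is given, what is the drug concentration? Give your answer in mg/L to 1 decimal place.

f = (1/2)^(τ/t½) = (1/2)^(44/22) ≈ 0.2500.
C₀ = D/Vd = 4250/250 ≈ 17.000 mg/L.
Before the 6th dose, 5 doses have been given. Superposition: Cmin = C₀·(f + f² + … + f^5).
≈ 17.000 × (0.2500 + 0.0625 + 0.0156 + 0.0039 + 0.0010) ≈ 17.000 × 0.3330 ≈ 5.661 mg/L.

5.7 mg/L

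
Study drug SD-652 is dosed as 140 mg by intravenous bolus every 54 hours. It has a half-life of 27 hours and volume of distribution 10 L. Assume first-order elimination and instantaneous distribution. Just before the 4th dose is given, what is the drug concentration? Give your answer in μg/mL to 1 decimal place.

f = (1/2)^(τ/t½) = (1/2)^(54/27) ≈ 0.2500.
C₀ = D/Vd = 140/10 ≈ 14.000 μg/mL.
Before the 4th dose, 3 doses have been given. Superposition: Cmin = C₀·(f + f² + … + f^3).
≈ 14.000 × (0.2500 + 0.0625 + 0.0156) ≈ 14.000 × 0.3281 ≈ 4.593 μg/mL.

4.6 μg/mL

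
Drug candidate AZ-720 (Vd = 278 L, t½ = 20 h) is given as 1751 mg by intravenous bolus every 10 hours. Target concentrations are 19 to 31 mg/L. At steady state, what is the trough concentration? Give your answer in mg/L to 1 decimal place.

15.2 mg/L

Over one 10-h interval, 10/20 ≈ 0.5 half-lives elapse, leaving f ≈ 0.7071 of each dose.
Accumulation ratio R = 1/(1 − f) ≈ 1/0.2929 ≈ 3.4141.
Each bolus raises the concentration by D/Vd = 1751/278 ≈ 6.299 mg/L.
Steady-state peak Cmax,ss = C₀·R ≈ 6.299 × 3.4141 ≈ 21.505 mg/L.
One interval later, Cmin,ss = Cmax,ss·e^(−kτ) ≈ 21.505 × 0.7071 ≈ 15.206 mg/L.
Trough 15.2 mg/L vs MEC 19 mg/L: subtherapeutic.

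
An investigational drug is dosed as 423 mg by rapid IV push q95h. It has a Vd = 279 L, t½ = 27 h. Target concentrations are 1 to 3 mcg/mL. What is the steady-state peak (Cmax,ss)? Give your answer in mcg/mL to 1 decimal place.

Over one 95-h interval, 95/27 ≈ 3.5185 half-lives elapse, leaving f ≈ 0.0873 of each dose.
Accumulation ratio R = 1/(1 − f) ≈ 1/0.9127 ≈ 1.0957.
Each bolus raises the concentration by D/Vd = 423/279 ≈ 1.516 mcg/mL.
Cmax,ss = C₀/(1 − f) ≈ 1.516/0.9127 ≈ 1.661 mcg/mL.
Peak 1.7 mcg/mL vs MTC 3 mcg/mL: below toxic threshold.

1.7 mcg/mL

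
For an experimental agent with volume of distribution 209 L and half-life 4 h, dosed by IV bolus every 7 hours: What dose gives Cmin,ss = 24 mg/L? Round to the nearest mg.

11856 mg

τ/t½ = 7/4 ≈ 1.75, so f = (1/2)^(7/4) ≈ 0.297302.
Cmin,ss = (D/Vd)·f/(1−f), so D = Cmin,ss·Vd·(1−f)/f.
D = 24 × 209 × (1−f)/f ≈ 24 × 209 × 2.36358 ≈ 11855.72 mg.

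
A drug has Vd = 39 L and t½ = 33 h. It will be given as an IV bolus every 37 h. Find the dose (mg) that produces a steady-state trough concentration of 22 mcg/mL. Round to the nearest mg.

τ/t½ = 37/33 ≈ 1.1212, so f = (1/2)^(37/33) ≈ 0.459707.
Cmin,ss = (D/Vd)·f/(1−f), so D = Cmin,ss·Vd·(1−f)/f.
D = 22 × 39 × (1−f)/f ≈ 22 × 39 × 1.17530 ≈ 1008.41 mg.

1008 mg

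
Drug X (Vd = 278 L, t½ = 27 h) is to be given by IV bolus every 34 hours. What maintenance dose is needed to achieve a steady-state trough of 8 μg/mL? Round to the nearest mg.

τ/t½ = 34/27 ≈ 1.2593, so f = (1/2)^(34/27) ≈ 0.417758.
Cmin,ss = (D/Vd)·f/(1−f), so D = Cmin,ss·Vd·(1−f)/f.
D = 8 × 278 × (1−f)/f ≈ 8 × 278 × 1.39373 ≈ 3099.66 mg.

3100 mg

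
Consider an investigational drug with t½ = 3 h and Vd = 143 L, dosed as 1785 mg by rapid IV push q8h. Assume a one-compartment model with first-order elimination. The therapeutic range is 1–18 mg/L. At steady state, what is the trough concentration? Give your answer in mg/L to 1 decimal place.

2.3 mg/L

Over one 8-h interval, 8/3 ≈ 2.6667 half-lives elapse, leaving f ≈ 0.1575 of each dose.
Single-dose peak C₀ = D/Vd = 1785/143 ≈ 12.483 mg/L.
Steady-state trough Cmin,ss = C₀·f/(1−f) ≈ 12.483 × 0.1575/0.8425 ≈ 2.334 mg/L.
Trough 2.3 mg/L vs MEC 1 mg/L: adequate.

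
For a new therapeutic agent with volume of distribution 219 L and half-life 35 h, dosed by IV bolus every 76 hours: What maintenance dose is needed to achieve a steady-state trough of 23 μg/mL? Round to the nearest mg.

17653 mg

τ/t½ = 76/35 ≈ 2.1714, so f = (1/2)^(76/35) ≈ 0.221991.
Cmin,ss = (D/Vd)·f/(1−f), so D = Cmin,ss·Vd·(1−f)/f.
D = 23 × 219 × (1−f)/f ≈ 23 × 219 × 3.50469 ≈ 17653.12 mg.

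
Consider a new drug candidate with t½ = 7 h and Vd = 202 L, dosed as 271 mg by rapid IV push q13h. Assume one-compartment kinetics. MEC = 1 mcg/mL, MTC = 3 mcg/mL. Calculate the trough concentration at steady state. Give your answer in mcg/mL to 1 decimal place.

τ/t½ = 13/7 ≈ 1.8571, so fraction remaining f = (1/2)^(13/7) ≈ 0.2760.
At steady state, accumulation factor R = 1/(1 − e^(−kτ)) ≈ 1.3812.
Single-dose peak C₀ = D/Vd = 271/202 ≈ 1.342 mcg/mL.
Steady-state peak Cmax,ss = C₀·R ≈ 1.342 × 1.3812 ≈ 1.854 mcg/mL.
Steady-state trough Cmin,ss = Cmax,ss·f ≈ 1.854 × 0.2760 ≈ 0.512 mcg/mL.
Trough 0.5 mcg/mL vs MEC 1 mcg/mL: subtherapeutic.

0.5 mcg/mL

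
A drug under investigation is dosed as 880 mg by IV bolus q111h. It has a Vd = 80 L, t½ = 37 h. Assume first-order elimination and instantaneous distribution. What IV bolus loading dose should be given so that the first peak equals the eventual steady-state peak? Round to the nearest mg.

f = (1/2)^(111/37) ≈ 0.125000; accumulation ratio R = 1/(1−f) ≈ 1.14286.
Loading dose to hit Cmax,ss on first dose: D_load = D_maint·R ≈ 880 × 1.14286 ≈ 1005.72 mg.

1006 mg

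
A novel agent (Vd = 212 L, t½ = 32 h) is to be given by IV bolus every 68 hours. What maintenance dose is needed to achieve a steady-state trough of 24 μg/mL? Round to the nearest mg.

17106 mg

τ/t½ = 68/32 ≈ 2.125, so f = (1/2)^(68/32) ≈ 0.229251.
Cmin,ss = (D/Vd)·f/(1−f), so D = Cmin,ss·Vd·(1−f)/f.
D = 24 × 212 × (1−f)/f ≈ 24 × 212 × 3.36203 ≈ 17106.01 mg.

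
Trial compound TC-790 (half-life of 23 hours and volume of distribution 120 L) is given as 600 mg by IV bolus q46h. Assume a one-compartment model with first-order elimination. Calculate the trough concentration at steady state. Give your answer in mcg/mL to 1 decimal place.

The dosing interval is 2 half-lives, so f = 2^(−2) = 0.25.
At steady state, R = 1/(1 − 0.25) = 4/3.
Single-dose peak C₀ = D/Vd = 600/120 = 5 mcg/mL.
Steady-state peak Cmax,ss = C₀·R = 5 × 4/3 ≈ 6.667 mcg/mL.
Steady-state trough Cmin,ss = Cmax,ss·f ≈ 6.667 × 0.25 ≈ 1.667 mcg/mL.

1.7 mcg/mL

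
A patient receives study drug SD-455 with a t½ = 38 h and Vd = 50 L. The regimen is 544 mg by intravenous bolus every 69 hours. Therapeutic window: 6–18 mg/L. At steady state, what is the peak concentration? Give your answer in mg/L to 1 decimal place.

15.2 mg/L

Over one 69-h interval, 69/38 ≈ 1.8158 half-lives elapse, leaving f ≈ 0.2840 of each dose.
At steady state, accumulation factor R = 1/(1 − e^(−kτ)) ≈ 1.3966.
Single-dose peak C₀ = D/Vd = 544/50 ≈ 10.880 mg/L.
Steady-state peak Cmax,ss = C₀·R ≈ 10.880 × 1.3966 ≈ 15.195 mg/L.
Peak 15.2 mg/L vs MTC 18 mg/L: below toxic threshold.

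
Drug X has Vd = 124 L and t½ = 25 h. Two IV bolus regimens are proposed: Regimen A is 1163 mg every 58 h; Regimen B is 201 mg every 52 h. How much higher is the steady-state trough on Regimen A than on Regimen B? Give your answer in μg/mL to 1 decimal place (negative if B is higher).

Regimen A: f = (1/2)^(58/25) ≈ 0.2003; Cmin,ss = (1163/124)·f/(1−f) ≈ 2.349 μg/mL.
Regimen B: f = (1/2)^(52/25) ≈ 0.2365; Cmin,ss = (201/124)·f/(1−f) ≈ 0.502 μg/mL.
Difference ≈ 2.349 − 0.502 ≈ 1.847 μg/mL.

1.8 μg/mL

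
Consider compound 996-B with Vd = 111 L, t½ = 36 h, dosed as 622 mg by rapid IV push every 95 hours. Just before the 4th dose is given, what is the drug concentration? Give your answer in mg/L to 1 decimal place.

1.1 mg/L

f = (1/2)^(τ/t½) = (1/2)^(95/36) ≈ 0.1606.
C₀ = D/Vd = 622/111 ≈ 5.604 mg/L.
Before the 4th dose, 3 doses have been given. Superposition: Cmin = C₀·(f + f² + … + f^3).
≈ 5.604 × (0.1606 + 0.0258 + 0.0041) ≈ 5.604 × 0.1905 ≈ 1.068 mg/L.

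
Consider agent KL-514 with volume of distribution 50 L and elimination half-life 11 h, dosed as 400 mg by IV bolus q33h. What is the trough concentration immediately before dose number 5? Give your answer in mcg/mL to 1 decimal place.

f = (1/2)^(τ/t½) = (1/2)^(33/11) ≈ 0.1250.
C₀ = D/Vd = 400/50 ≈ 8.000 mcg/mL.
Before the 5th dose, 4 doses have been given. Superposition: Cmin = C₀·(f + f² + … + f^4).
≈ 8.000 × (0.1250 + 0.0156 + 0.0020 + 0.0002) ≈ 8.000 × 0.1428 ≈ 1.142 mcg/mL.

1.1 mcg/mL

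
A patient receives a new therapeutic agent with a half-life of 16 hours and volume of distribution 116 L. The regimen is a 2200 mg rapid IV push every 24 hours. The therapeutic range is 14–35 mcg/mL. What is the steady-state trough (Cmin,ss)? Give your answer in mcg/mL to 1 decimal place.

τ/t½ = 24/16 ≈ 1.5, so fraction remaining f = (1/2)^(24/16) ≈ 0.3536.
Each bolus raises the concentration by D/Vd = 2200/116 ≈ 18.966 mcg/mL.
Steady-state trough Cmin,ss = C₀·f/(1−f) ≈ 18.966 × 0.3536/0.6464 ≈ 10.375 mcg/mL.
Trough 10.4 mcg/mL vs MEC 14 mcg/mL: subtherapeutic.

10.4 mcg/mL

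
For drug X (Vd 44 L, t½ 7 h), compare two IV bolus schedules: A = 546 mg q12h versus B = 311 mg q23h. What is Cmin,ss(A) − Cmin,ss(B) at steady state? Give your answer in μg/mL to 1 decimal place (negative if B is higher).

4.6 μg/mL

Regimen A: f = (1/2)^(12/7) ≈ 0.3048; Cmin,ss = (546/44)·f/(1−f) ≈ 5.441 μg/mL.
Regimen B: f = (1/2)^(23/7) ≈ 0.1025; Cmin,ss = (311/44)·f/(1−f) ≈ 0.807 μg/mL.
Difference ≈ 5.441 − 0.807 ≈ 4.634 μg/mL.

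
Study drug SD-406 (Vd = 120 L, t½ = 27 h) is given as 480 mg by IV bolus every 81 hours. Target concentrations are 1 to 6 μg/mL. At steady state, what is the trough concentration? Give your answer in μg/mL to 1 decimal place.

0.6 μg/mL

τ = 81 h = 3 half-lives, so f = (1/2)^3 = 0.125.
At steady state, R = 1/(1 − 0.125) = 8/7.
Single-dose peak C₀ = D/Vd = 480/120 = 4 μg/mL.
Steady-state peak Cmax,ss = C₀·R = 4 × 8/7 ≈ 4.571 μg/mL.
Steady-state trough Cmin,ss = Cmax,ss·f ≈ 4.571 × 0.125 ≈ 0.571 μg/mL.
Trough 0.6 μg/mL vs MEC 1 μg/mL: subtherapeutic.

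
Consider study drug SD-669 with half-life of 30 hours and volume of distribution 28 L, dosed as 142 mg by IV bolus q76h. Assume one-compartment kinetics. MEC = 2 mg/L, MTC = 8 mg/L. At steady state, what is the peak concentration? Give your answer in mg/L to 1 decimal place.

k = ln2/t½ = ln2/30 ≈ 0.023105 h⁻¹; fraction remaining f = e^(−kτ) = e^(−0.023105×76) ≈ 0.1727.
At steady state, accumulation factor R = 1/(1 − e^(−kτ)) ≈ 1.2088.
Single-dose peak C₀ = D/Vd = 142/28 ≈ 5.071 mg/L.
Steady-state peak Cmax,ss = C₀·R ≈ 5.071 × 1.2088 ≈ 6.130 mg/L.
Peak 6.1 mg/L vs MTC 8 mg/L: below toxic threshold.

6.1 mg/L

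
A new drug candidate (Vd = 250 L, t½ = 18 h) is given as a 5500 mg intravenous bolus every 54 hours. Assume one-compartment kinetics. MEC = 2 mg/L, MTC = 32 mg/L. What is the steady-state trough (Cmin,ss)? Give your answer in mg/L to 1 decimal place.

3.1 mg/L

τ = 54 h = 3 half-lives, so f = (1/2)^3 = 0.125.
At steady state, R = 1/(1 − 0.125) = 8/7.
Single-dose peak C₀ = D/Vd = 5500/250 = 22 mg/L.
Steady-state peak Cmax,ss = C₀·R = 22 × 8/7 ≈ 25.143 mg/L.
Steady-state trough Cmin,ss = Cmax,ss·f ≈ 25.143 × 0.125 ≈ 3.143 mg/L.
Trough 3.1 mg/L vs MEC 2 mg/L: adequate.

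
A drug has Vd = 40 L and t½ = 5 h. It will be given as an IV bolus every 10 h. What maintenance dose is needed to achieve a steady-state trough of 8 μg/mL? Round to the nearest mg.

τ/t½ = 10/5 ≈ 2, so f = (1/2)^(10/5) ≈ 0.250000.
Cmin,ss = (D/Vd)·f/(1−f), so D = Cmin,ss·Vd·(1−f)/f.
D = 8 × 40 × (1−f)/f ≈ 8 × 40 × 3.00000 ≈ 960.00 mg.

960 mg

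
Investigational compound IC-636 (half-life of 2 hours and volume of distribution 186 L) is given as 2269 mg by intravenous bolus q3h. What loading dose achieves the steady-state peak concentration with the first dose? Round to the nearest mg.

f = (1/2)^(3/2) ≈ 0.353553; accumulation ratio R = 1/(1−f) ≈ 1.54692.
Loading dose to hit Cmax,ss on first dose: D_load = D_maint·R ≈ 2269 × 1.54692 ≈ 3509.96 mg.

3510 mg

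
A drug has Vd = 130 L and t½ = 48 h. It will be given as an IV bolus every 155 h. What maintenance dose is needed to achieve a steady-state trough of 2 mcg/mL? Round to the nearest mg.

τ/t½ = 155/48 ≈ 3.2292, so f = (1/2)^(155/48) ≈ 0.106641.
Cmin,ss = (D/Vd)·f/(1−f), so D = Cmin,ss·Vd·(1−f)/f.
D = 2 × 130 × (1−f)/f ≈ 2 × 130 × 8.37726 ≈ 2178.09 mg.

2178 mg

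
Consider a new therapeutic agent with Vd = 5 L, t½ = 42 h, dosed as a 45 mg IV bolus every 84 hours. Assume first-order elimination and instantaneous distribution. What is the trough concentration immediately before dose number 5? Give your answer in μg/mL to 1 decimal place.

f = (1/2)^(τ/t½) = (1/2)^(84/42) ≈ 0.2500.
C₀ = D/Vd = 45/5 ≈ 9.000 μg/mL.
Before the 5th dose, 4 doses have been given. Superposition: Cmin = C₀·(f + f² + … + f^4).
≈ 9.000 × (0.2500 + 0.0625 + 0.0156 + 0.0039) ≈ 9.000 × 0.3320 ≈ 2.988 μg/mL.

3.0 μg/mL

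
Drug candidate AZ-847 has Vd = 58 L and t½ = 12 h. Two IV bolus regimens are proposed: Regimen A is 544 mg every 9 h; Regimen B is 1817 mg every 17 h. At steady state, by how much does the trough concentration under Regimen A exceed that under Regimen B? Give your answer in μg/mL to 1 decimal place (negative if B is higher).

-5.0 μg/mL

Regimen A: f = (1/2)^(9/12) ≈ 0.5946; Cmin,ss = (544/58)·f/(1−f) ≈ 13.757 μg/mL.
Regimen B: f = (1/2)^(17/12) ≈ 0.3746; Cmin,ss = (1817/58)·f/(1−f) ≈ 18.764 μg/mL.
Difference ≈ 13.757 − 18.764 ≈ -5.007 μg/mL.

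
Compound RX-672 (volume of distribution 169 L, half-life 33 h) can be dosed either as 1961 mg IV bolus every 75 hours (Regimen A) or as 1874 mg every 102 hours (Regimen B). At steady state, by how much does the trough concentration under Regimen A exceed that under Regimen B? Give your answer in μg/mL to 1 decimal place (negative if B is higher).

1.6 μg/mL

Regimen A: f = (1/2)^(75/33) ≈ 0.2069; Cmin,ss = (1961/169)·f/(1−f) ≈ 3.027 μg/mL.
Regimen B: f = (1/2)^(102/33) ≈ 0.1174; Cmin,ss = (1874/169)·f/(1−f) ≈ 1.475 μg/mL.
Difference ≈ 3.027 − 1.475 ≈ 1.552 μg/mL.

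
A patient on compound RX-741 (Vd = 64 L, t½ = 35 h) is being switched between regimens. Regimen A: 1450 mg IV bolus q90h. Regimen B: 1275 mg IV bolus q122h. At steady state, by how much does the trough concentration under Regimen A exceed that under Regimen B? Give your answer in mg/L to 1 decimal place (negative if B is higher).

Regimen A: f = (1/2)^(90/35) ≈ 0.1682; Cmin,ss = (1450/64)·f/(1−f) ≈ 4.581 mg/L.
Regimen B: f = (1/2)^(122/35) ≈ 0.0893; Cmin,ss = (1275/64)·f/(1−f) ≈ 1.953 mg/L.
Difference ≈ 4.581 − 1.953 ≈ 2.628 mg/L.

2.6 mg/L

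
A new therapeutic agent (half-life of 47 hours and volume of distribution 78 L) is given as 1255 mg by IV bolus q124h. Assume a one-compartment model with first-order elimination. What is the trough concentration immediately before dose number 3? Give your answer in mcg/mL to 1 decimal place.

f = (1/2)^(τ/t½) = (1/2)^(124/47) ≈ 0.1606.
C₀ = D/Vd = 1255/78 ≈ 16.090 mcg/mL.
Before the 3rd dose, 2 doses have been given. Superposition: Cmin = C₀·(f + f²).
≈ 16.090 × (0.1606 + 0.0258) ≈ 16.090 × 0.1864 ≈ 2.999 mcg/mL.

3.0 mcg/mL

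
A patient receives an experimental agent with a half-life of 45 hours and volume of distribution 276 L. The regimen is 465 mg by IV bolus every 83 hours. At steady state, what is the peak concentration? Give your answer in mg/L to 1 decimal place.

2.3 mg/L

k = ln2/t½ = ln2/45 ≈ 0.015403 h⁻¹; fraction remaining f = e^(−kτ) = e^(−0.015403×83) ≈ 0.2785.
At steady state, accumulation factor R = 1/(1 − e^(−kτ)) ≈ 1.3860.
Single-dose peak C₀ = D/Vd = 465/276 ≈ 1.685 mg/L.
Cmax,ss = C₀/(1 − f) ≈ 1.685/0.7215 ≈ 2.335 mg/L.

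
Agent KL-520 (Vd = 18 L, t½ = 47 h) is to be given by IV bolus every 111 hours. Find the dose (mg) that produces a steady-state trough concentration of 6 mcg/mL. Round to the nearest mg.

447 mg

τ/t½ = 111/47 ≈ 2.3617, so f = (1/2)^(111/47) ≈ 0.194561.
Cmin,ss = (D/Vd)·f/(1−f), so D = Cmin,ss·Vd·(1−f)/f.
D = 6 × 18 × (1−f)/f ≈ 6 × 18 × 4.13978 ≈ 447.10 mg.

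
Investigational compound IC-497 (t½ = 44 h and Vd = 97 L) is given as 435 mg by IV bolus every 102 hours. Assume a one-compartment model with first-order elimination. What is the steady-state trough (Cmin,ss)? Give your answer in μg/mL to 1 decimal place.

Over one 102-h interval, 102/44 ≈ 2.3182 half-lives elapse, leaving f ≈ 0.2005 of each dose.
At steady state, accumulation factor R = 1/(1 − e^(−kτ)) ≈ 1.2508.
Each bolus raises the concentration by D/Vd = 435/97 ≈ 4.485 μg/mL.
Cmax,ss = C₀/(1 − f) ≈ 4.485/0.7995 ≈ 5.610 μg/mL.
Steady-state trough Cmin,ss = Cmax,ss·f ≈ 5.610 × 0.2005 ≈ 1.125 μg/mL.

1.1 μg/mL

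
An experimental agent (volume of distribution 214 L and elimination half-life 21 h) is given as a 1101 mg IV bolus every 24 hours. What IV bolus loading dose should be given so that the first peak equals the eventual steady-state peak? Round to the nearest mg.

2012 mg

f = (1/2)^(24/21) ≈ 0.452862; accumulation ratio R = 1/(1−f) ≈ 1.82769.
Loading dose to hit Cmax,ss on first dose: D_load = D_maint·R ≈ 1101 × 1.82769 ≈ 2012.29 mg.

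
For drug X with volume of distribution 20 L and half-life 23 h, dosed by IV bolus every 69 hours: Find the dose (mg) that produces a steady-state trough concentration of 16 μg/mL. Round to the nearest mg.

2240 mg

τ/t½ = 69/23 ≈ 3, so f = (1/2)^(69/23) ≈ 0.125000.
Cmin,ss = (D/Vd)·f/(1−f), so D = Cmin,ss·Vd·(1−f)/f.
D = 16 × 20 × (1−f)/f ≈ 16 × 20 × 7.00000 ≈ 2240.00 mg.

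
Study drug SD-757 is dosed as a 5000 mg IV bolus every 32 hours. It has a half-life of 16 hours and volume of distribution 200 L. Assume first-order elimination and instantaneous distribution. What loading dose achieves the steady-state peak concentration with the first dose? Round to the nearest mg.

f = (1/2)^(32/16) ≈ 0.250000; accumulation ratio R = 1/(1−f) ≈ 1.33333.
Loading dose to hit Cmax,ss on first dose: D_load = D_maint·R ≈ 5000 × 1.33333 ≈ 6666.65 mg.

6667 mg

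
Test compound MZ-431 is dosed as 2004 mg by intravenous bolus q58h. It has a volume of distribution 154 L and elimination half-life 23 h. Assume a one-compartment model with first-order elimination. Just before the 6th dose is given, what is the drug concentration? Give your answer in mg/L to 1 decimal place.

2.7 mg/L

f = (1/2)^(τ/t½) = (1/2)^(58/23) ≈ 0.1741.
C₀ = D/Vd = 2004/154 ≈ 13.013 mg/L.
Before the 6th dose, 5 doses have been given. Superposition: Cmin = C₀·(f + f² + … + f^5).
≈ 13.013 × (0.1741 + 0.0303 + 0.0053 + 0.0009 + 0.0002) ≈ 13.013 × 0.2108 ≈ 2.743 mg/L.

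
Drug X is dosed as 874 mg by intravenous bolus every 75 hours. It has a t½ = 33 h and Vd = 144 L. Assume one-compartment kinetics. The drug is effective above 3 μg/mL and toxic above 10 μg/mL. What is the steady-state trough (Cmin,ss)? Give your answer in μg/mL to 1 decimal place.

1.6 μg/mL

Over one 75-h interval, 75/33 ≈ 2.2727 half-lives elapse, leaving f ≈ 0.2069 of each dose.
Single-dose peak C₀ = D/Vd = 874/144 ≈ 6.069 μg/mL.
Steady-state trough Cmin,ss = C₀·f/(1−f) ≈ 6.069 × 0.2069/0.7931 ≈ 1.583 μg/mL.
Trough 1.6 μg/mL vs MEC 3 μg/mL: subtherapeutic.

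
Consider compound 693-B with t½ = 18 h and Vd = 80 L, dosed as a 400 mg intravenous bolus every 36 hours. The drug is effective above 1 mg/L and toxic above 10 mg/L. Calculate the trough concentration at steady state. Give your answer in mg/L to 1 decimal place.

τ = 36 h = 2 half-lives, so f = (1/2)^2 = 0.25.
Accumulation ratio R = 1/(1 − f) = 1/0.75 = 4/3.
Single-dose peak C₀ = D/Vd = 400/80 = 5 mg/L.
Steady-state peak Cmax,ss = C₀·R = 5 × 4/3 ≈ 6.667 mg/L.
Steady-state trough Cmin,ss = Cmax,ss·f ≈ 6.667 × 0.25 ≈ 1.667 mg/L.
Trough 1.7 mg/L vs MEC 1 mg/L: adequate.

1.7 mg/L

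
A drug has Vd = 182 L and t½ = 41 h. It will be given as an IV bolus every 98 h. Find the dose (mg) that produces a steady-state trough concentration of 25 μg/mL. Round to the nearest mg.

19303 mg

τ/t½ = 98/41 ≈ 2.3902, so f = (1/2)^(98/41) ≈ 0.190750.
Cmin,ss = (D/Vd)·f/(1−f), so D = Cmin,ss·Vd·(1−f)/f.
D = 25 × 182 × (1−f)/f ≈ 25 × 182 × 4.24246 ≈ 19303.19 mg.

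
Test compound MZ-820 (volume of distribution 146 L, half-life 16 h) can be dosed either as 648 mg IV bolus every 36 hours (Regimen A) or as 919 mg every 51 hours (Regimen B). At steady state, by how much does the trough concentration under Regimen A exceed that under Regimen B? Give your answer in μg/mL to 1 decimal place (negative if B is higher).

0.4 μg/mL

Regimen A: f = (1/2)^(36/16) ≈ 0.2102; Cmin,ss = (648/146)·f/(1−f) ≈ 1.181 μg/mL.
Regimen B: f = (1/2)^(51/16) ≈ 0.1098; Cmin,ss = (919/146)·f/(1−f) ≈ 0.776 μg/mL.
Difference ≈ 1.181 − 0.776 ≈ 0.405 μg/mL.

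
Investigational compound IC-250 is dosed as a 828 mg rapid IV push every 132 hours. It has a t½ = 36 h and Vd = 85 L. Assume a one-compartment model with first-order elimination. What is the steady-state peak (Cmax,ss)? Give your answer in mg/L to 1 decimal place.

k = ln2/t½ = ln2/36 ≈ 0.019254 h⁻¹; fraction remaining f = e^(−kτ) = e^(−0.019254×132) ≈ 0.0787.
Accumulation ratio R = 1/(1 − f) ≈ 1/0.9213 ≈ 1.0854.
Each bolus raises the concentration by D/Vd = 828/85 ≈ 9.741 mg/L.
Cmax,ss = C₀/(1 − f) ≈ 9.741/0.9213 ≈ 10.573 mg/L.

10.6 mg/L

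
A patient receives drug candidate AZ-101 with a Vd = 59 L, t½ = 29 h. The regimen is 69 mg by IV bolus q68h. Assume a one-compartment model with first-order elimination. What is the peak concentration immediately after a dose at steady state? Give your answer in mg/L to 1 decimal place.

Over one 68-h interval, 68/29 ≈ 2.3448 half-lives elapse, leaving f ≈ 0.1969 of each dose.
At steady state, accumulation factor R = 1/(1 − e^(−kτ)) ≈ 1.2452.
Each bolus raises the concentration by D/Vd = 69/59 ≈ 1.169 mg/L.
Steady-state peak Cmax,ss = C₀·R ≈ 1.169 × 1.2452 ≈ 1.456 mg/L.

1.5 mg/L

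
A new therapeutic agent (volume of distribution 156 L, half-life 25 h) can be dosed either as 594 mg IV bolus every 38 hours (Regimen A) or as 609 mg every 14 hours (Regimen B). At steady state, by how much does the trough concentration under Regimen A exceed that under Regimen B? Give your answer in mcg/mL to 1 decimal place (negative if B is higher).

Regimen A: f = (1/2)^(38/25) ≈ 0.3487; Cmin,ss = (594/156)·f/(1−f) ≈ 2.039 mcg/mL.
Regimen B: f = (1/2)^(14/25) ≈ 0.6783; Cmin,ss = (609/156)·f/(1−f) ≈ 8.231 mcg/mL.
Difference ≈ 2.039 − 8.231 ≈ -6.192 mcg/mL.

-6.2 mcg/mL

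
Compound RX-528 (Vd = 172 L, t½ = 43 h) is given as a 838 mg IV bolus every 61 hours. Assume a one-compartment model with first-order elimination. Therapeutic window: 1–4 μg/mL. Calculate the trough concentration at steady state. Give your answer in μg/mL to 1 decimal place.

τ/t½ = 61/43 ≈ 1.4186, so fraction remaining f = (1/2)^(61/43) ≈ 0.3741.
At steady state, accumulation factor R = 1/(1 − e^(−kτ)) ≈ 1.5977.
Each bolus raises the concentration by D/Vd = 838/172 ≈ 4.872 μg/mL.
Steady-state peak Cmax,ss = C₀·R ≈ 4.872 × 1.5977 ≈ 7.784 μg/mL.
Steady-state trough Cmin,ss = Cmax,ss·f ≈ 7.784 × 0.3741 ≈ 2.912 μg/mL.
Trough 2.9 μg/mL vs MEC 1 μg/mL: adequate.

2.9 μg/mL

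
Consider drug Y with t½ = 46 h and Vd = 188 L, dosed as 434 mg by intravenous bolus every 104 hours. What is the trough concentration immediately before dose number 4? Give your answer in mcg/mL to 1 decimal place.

0.6 mcg/mL

f = (1/2)^(τ/t½) = (1/2)^(104/46) ≈ 0.2086.
C₀ = D/Vd = 434/188 ≈ 2.309 mcg/mL.
Before the 4th dose, 3 doses have been given. Superposition: Cmin = C₀·(f + f² + … + f^3).
≈ 2.309 × (0.2086 + 0.0435 + 0.0091) ≈ 2.309 × 0.2612 ≈ 0.603 mcg/mL.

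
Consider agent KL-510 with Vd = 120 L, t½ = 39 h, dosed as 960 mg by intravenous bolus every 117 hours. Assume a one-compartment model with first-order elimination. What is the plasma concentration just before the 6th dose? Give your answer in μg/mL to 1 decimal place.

1.1 μg/mL

f = (1/2)^(τ/t½) = (1/2)^(117/39) ≈ 0.1250.
C₀ = D/Vd = 960/120 ≈ 8.000 μg/mL.
Before the 6th dose, 5 doses have been given. Superposition: Cmin = C₀·(f + f² + … + f^5).
≈ 8.000 × (0.1250 + 0.0156 + 0.0020 + 0.0002 + 0.0000) ≈ 8.000 × 0.1428 ≈ 1.142 μg/mL.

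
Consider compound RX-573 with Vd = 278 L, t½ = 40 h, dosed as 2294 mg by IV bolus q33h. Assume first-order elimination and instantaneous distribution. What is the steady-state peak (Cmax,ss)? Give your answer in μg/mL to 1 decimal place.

18.9 μg/mL

Over one 33-h interval, 33/40 ≈ 0.825 half-lives elapse, leaving f ≈ 0.5645 of each dose.
At steady state, accumulation factor R = 1/(1 − e^(−kτ)) ≈ 2.2962.
Each bolus raises the concentration by D/Vd = 2294/278 ≈ 8.252 μg/mL.
Steady-state peak Cmax,ss = C₀·R ≈ 8.252 × 2.2962 ≈ 18.948 μg/mL.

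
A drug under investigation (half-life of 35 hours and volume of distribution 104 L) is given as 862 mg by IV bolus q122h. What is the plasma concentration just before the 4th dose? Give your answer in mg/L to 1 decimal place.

f = (1/2)^(τ/t½) = (1/2)^(122/35) ≈ 0.0893.
C₀ = D/Vd = 862/104 ≈ 8.288 mg/L.
Before the 4th dose, 3 doses have been given. Superposition: Cmin = C₀·(f + f² + … + f^3).
≈ 8.288 × (0.0893 + 0.0080 + 0.0007) ≈ 8.288 × 0.0980 ≈ 0.812 mg/L.

0.8 mg/L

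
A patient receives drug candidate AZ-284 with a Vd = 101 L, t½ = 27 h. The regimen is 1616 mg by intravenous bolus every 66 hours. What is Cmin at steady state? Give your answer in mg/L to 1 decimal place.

3.6 mg/L

k = ln2/t½ = ln2/27 ≈ 0.025672 h⁻¹; fraction remaining f = e^(−kτ) = e^(−0.025672×66) ≈ 0.1837.
Single-dose peak C₀ = D/Vd = 1616/101 ≈ 16.000 mg/L.
Steady-state trough Cmin,ss = C₀·f/(1−f) ≈ 16.000 × 0.1837/0.8163 ≈ 3.601 mg/L.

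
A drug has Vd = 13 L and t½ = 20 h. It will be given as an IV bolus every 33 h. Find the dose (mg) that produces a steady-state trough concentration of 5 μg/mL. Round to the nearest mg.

τ/t½ = 33/20 ≈ 1.65, so f = (1/2)^(33/20) ≈ 0.318640.
Cmin,ss = (D/Vd)·f/(1−f), so D = Cmin,ss·Vd·(1−f)/f.
D = 5 × 13 × (1−f)/f ≈ 5 × 13 × 2.13834 ≈ 138.99 mg.

139 mg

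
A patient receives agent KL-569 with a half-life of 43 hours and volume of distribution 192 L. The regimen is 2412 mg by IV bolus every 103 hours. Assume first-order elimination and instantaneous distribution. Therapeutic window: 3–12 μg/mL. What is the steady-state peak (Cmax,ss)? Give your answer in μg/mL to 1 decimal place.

k = ln2/t½ = ln2/43 ≈ 0.016120 h⁻¹; fraction remaining f = e^(−kτ) = e^(−0.016120×103) ≈ 0.1901.
At steady state, accumulation factor R = 1/(1 − e^(−kτ)) ≈ 1.2347.
Each bolus raises the concentration by D/Vd = 2412/192 ≈ 12.562 μg/mL.
Steady-state peak Cmax,ss = C₀·R ≈ 12.562 × 1.2347 ≈ 15.510 μg/mL.
Peak 15.5 μg/mL vs MTC 12 μg/mL: exceeds toxic threshold.

15.5 μg/mL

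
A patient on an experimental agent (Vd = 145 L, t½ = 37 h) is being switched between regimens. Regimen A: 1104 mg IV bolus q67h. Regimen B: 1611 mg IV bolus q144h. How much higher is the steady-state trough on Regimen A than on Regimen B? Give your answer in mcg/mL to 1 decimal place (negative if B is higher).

Regimen A: f = (1/2)^(67/37) ≈ 0.2850; Cmin,ss = (1104/145)·f/(1−f) ≈ 3.035 mcg/mL.
Regimen B: f = (1/2)^(144/37) ≈ 0.0674; Cmin,ss = (1611/145)·f/(1−f) ≈ 0.803 mcg/mL.
Difference ≈ 3.035 − 0.803 ≈ 2.232 mcg/mL.

2.2 mcg/mL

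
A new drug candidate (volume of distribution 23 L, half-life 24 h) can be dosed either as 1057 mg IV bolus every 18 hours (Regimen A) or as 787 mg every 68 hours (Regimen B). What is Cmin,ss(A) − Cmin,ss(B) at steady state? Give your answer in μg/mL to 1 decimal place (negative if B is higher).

Regimen A: f = (1/2)^(18/24) ≈ 0.5946; Cmin,ss = (1057/23)·f/(1−f) ≈ 67.404 μg/mL.
Regimen B: f = (1/2)^(68/24) ≈ 0.1403; Cmin,ss = (787/23)·f/(1−f) ≈ 5.584 μg/mL.
Difference ≈ 67.404 − 5.584 ≈ 61.820 μg/mL.

61.8 μg/mL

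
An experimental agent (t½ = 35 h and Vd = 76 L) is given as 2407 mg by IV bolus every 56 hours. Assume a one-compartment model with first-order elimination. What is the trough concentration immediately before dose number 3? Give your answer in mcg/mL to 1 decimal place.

f = (1/2)^(τ/t½) = (1/2)^(56/35) ≈ 0.3299.
C₀ = D/Vd = 2407/76 ≈ 31.671 mcg/mL.
Before the 3rd dose, 2 doses have been given. Superposition: Cmin = C₀·(f + f²).
≈ 31.671 × (0.3299 + 0.1088) ≈ 31.671 × 0.4387 ≈ 13.894 mcg/mL.

13.9 mcg/mL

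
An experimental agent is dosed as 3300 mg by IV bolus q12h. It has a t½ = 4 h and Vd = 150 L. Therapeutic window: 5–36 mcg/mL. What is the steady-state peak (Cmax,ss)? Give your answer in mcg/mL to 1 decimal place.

25.1 mcg/mL

τ = 12 h = 3 half-lives, so f = (1/2)^3 = 0.125.
Accumulation ratio R = 1/(1 − f) = 1/0.875 = 8/7.
Single-dose peak C₀ = D/Vd = 3300/150 = 22 mcg/mL.
Steady-state peak Cmax,ss = C₀·R = 22 × 8/7 ≈ 25.143 mcg/mL.
Peak 25.1 mcg/mL vs MTC 36 mcg/mL: below toxic threshold.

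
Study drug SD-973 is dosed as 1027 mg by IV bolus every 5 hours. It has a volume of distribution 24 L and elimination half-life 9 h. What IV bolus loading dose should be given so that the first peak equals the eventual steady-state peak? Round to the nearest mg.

f = (1/2)^(5/9) ≈ 0.680395; accumulation ratio R = 1/(1−f) ≈ 3.12886.
Loading dose to hit Cmax,ss on first dose: D_load = D_maint·R ≈ 1027 × 3.12886 ≈ 3213.34 mg.

3213 mg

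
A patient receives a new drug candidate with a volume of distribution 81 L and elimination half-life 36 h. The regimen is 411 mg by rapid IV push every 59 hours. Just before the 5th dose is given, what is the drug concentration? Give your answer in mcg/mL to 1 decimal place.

2.4 mcg/mL

f = (1/2)^(τ/t½) = (1/2)^(59/36) ≈ 0.3211.
C₀ = D/Vd = 411/81 ≈ 5.074 mcg/mL.
Before the 5th dose, 4 doses have been given. Superposition: Cmin = C₀·(f + f² + … + f^4).
≈ 5.074 × (0.3211 + 0.1031 + 0.0331 + 0.0106) ≈ 5.074 × 0.4679 ≈ 2.374 mcg/mL.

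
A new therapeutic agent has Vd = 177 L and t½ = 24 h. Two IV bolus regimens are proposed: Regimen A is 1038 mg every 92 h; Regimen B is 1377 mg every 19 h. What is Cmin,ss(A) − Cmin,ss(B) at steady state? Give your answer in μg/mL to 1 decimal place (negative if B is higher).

-10.2 μg/mL

Regimen A: f = (1/2)^(92/24) ≈ 0.0702; Cmin,ss = (1038/177)·f/(1−f) ≈ 0.443 μg/mL.
Regimen B: f = (1/2)^(19/24) ≈ 0.5777; Cmin,ss = (1377/177)·f/(1−f) ≈ 10.642 μg/mL.
Difference ≈ 0.443 − 10.642 ≈ -10.199 μg/mL.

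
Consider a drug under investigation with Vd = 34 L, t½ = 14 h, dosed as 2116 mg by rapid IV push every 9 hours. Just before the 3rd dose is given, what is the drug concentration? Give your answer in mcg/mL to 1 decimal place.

f = (1/2)^(τ/t½) = (1/2)^(9/14) ≈ 0.6404.
C₀ = D/Vd = 2116/34 ≈ 62.235 mcg/mL.
Before the 3rd dose, 2 doses have been given. Superposition: Cmin = C₀·(f + f²).
≈ 62.235 × (0.6404 + 0.4101) ≈ 62.235 × 1.0505 ≈ 65.378 mcg/mL.

65.4 mcg/mL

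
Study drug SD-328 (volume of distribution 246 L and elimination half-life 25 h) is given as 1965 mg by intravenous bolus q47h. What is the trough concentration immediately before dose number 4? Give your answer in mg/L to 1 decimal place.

2.9 mg/L

f = (1/2)^(τ/t½) = (1/2)^(47/25) ≈ 0.2717.
C₀ = D/Vd = 1965/246 ≈ 7.988 mg/L.
Before the 4th dose, 3 doses have been given. Superposition: Cmin = C₀·(f + f² + … + f^3).
≈ 7.988 × (0.2717 + 0.0738 + 0.0201) ≈ 7.988 × 0.3656 ≈ 2.920 mg/L.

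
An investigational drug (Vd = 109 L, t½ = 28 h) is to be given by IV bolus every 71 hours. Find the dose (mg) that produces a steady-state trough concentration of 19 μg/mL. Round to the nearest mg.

9938 mg

τ/t½ = 71/28 ≈ 2.5357, so f = (1/2)^(71/28) ≈ 0.172454.
Cmin,ss = (D/Vd)·f/(1−f), so D = Cmin,ss·Vd·(1−f)/f.
D = 19 × 109 × (1−f)/f ≈ 19 × 109 × 4.79865 ≈ 9938.00 mg.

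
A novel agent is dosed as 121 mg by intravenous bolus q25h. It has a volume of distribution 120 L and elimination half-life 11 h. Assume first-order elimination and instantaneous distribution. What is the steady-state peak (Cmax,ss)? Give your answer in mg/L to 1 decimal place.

Over one 25-h interval, 25/11 ≈ 2.2727 half-lives elapse, leaving f ≈ 0.2069 of each dose.
At steady state, accumulation factor R = 1/(1 − e^(−kτ)) ≈ 1.2609.
Single-dose peak C₀ = D/Vd = 121/120 ≈ 1.008 mg/L.
Steady-state peak Cmax,ss = C₀·R ≈ 1.008 × 1.2609 ≈ 1.271 mg/L.

1.3 mg/L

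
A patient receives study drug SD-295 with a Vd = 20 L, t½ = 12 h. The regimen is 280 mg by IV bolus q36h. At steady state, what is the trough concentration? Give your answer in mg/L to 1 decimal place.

2.0 mg/L

The dosing interval is 3 half-lives, so f = 2^(−3) = 0.125.
At steady state, R = 1/(1 − 0.125) = 8/7.
Single-dose peak C₀ = D/Vd = 280/20 = 14 mg/L.
Steady-state peak Cmax,ss = C₀·R = 14 × 8/7 ≈ 16.000 mg/L.
Steady-state trough Cmin,ss = Cmax,ss·f ≈ 16.000 × 0.125 ≈ 2.000 mg/L.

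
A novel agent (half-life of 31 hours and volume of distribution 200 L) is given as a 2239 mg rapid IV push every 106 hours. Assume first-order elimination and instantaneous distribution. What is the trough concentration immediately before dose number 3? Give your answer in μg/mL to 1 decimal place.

1.1 μg/mL

f = (1/2)^(τ/t½) = (1/2)^(106/31) ≈ 0.0935.
C₀ = D/Vd = 2239/200 ≈ 11.195 μg/mL.
Before the 3rd dose, 2 doses have been given. Superposition: Cmin = C₀·(f + f²).
≈ 11.195 × (0.0935 + 0.0087) ≈ 11.195 × 0.1022 ≈ 1.144 μg/mL.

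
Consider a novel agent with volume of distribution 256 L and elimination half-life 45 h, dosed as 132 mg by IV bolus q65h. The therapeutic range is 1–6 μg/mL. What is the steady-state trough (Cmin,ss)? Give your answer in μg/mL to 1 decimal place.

Over one 65-h interval, 65/45 ≈ 1.4444 half-lives elapse, leaving f ≈ 0.3674 of each dose.
At steady state, accumulation factor R = 1/(1 − e^(−kτ)) ≈ 1.5808.
Each bolus raises the concentration by D/Vd = 132/256 ≈ 0.516 μg/mL.
Cmax,ss = C₀/(1 − f) ≈ 0.516/0.6326 ≈ 0.816 μg/mL.
Steady-state trough Cmin,ss = Cmax,ss·f ≈ 0.816 × 0.3674 ≈ 0.300 μg/mL.
Trough 0.3 μg/mL vs MEC 1 μg/mL: subtherapeutic.

0.3 μg/mL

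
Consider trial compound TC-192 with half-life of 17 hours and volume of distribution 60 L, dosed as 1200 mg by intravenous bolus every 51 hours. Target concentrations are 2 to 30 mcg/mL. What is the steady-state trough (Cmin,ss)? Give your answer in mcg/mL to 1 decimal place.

2.9 mcg/mL

The dosing interval is 3 half-lives, so f = 2^(−3) = 0.125.
At steady state, R = 1/(1 − 0.125) = 8/7.
Single-dose peak C₀ = D/Vd = 1200/60 = 20 mcg/mL.
Steady-state peak Cmax,ss = C₀·R = 20 × 8/7 ≈ 22.857 mcg/mL.
Steady-state trough Cmin,ss = Cmax,ss·f ≈ 22.857 × 0.125 ≈ 2.857 mcg/mL.
Trough 2.9 mcg/mL vs MEC 2 mcg/mL: adequate.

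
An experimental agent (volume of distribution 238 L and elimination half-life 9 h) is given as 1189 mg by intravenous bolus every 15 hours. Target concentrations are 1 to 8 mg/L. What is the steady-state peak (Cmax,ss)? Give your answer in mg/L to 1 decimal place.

Over one 15-h interval, 15/9 ≈ 1.6667 half-lives elapse, leaving f ≈ 0.3150 of each dose.
At steady state, accumulation factor R = 1/(1 − e^(−kτ)) ≈ 1.4599.
Each bolus raises the concentration by D/Vd = 1189/238 ≈ 4.996 mg/L.
Steady-state peak Cmax,ss = C₀·R ≈ 4.996 × 1.4599 ≈ 7.294 mg/L.
Peak 7.3 mg/L vs MTC 8 mg/L: below toxic threshold.

7.3 mg/L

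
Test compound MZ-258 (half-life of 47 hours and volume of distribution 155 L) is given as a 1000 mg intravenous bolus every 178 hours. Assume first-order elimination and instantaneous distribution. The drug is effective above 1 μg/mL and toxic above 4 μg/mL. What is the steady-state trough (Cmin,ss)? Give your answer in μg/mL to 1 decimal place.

τ/t½ = 178/47 ≈ 3.7872, so fraction remaining f = (1/2)^(178/47) ≈ 0.0724.
Each bolus raises the concentration by D/Vd = 1000/155 ≈ 6.452 μg/mL.
Steady-state trough Cmin,ss = C₀·f/(1−f) ≈ 6.452 × 0.0724/0.9276 ≈ 0.504 μg/mL.
Trough 0.5 μg/mL vs MEC 1 μg/mL: subtherapeutic.

0.5 μg/mL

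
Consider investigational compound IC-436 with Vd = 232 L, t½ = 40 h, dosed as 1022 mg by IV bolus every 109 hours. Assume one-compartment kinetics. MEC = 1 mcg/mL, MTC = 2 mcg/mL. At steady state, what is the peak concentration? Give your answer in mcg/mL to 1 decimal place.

τ/t½ = 109/40 ≈ 2.725, so fraction remaining f = (1/2)^(109/40) ≈ 0.1512.
At steady state, accumulation factor R = 1/(1 − e^(−kτ)) ≈ 1.1781.
Single-dose peak C₀ = D/Vd = 1022/232 ≈ 4.405 mcg/mL.
Cmax,ss = C₀/(1 − f) ≈ 4.405/0.8488 ≈ 5.190 mcg/mL.
Peak 5.2 mcg/mL vs MTC 2 mcg/mL: exceeds toxic threshold.

5.2 mcg/mL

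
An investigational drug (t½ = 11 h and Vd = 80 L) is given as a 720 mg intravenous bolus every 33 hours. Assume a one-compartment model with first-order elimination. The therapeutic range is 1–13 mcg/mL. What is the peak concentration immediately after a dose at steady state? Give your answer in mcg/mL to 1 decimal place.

The dosing interval is 3 half-lives, so f = 2^(−3) = 0.125.
Accumulation ratio R = 1/(1 − f) = 1/0.875 = 8/7.
Single-dose peak C₀ = D/Vd = 720/80 = 9 mcg/mL.
Steady-state peak Cmax,ss = C₀·R = 9 × 8/7 ≈ 10.286 mcg/mL.
Peak 10.3 mcg/mL vs MTC 13 mcg/mL: below toxic threshold.

10.3 mcg/mL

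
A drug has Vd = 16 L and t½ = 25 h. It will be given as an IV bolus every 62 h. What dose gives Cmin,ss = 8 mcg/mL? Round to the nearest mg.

586 mg

τ/t½ = 62/25 ≈ 2.48, so f = (1/2)^(62/25) ≈ 0.179244.
Cmin,ss = (D/Vd)·f/(1−f), so D = Cmin,ss·Vd·(1−f)/f.
D = 8 × 16 × (1−f)/f ≈ 8 × 16 × 4.57899 ≈ 586.11 mg.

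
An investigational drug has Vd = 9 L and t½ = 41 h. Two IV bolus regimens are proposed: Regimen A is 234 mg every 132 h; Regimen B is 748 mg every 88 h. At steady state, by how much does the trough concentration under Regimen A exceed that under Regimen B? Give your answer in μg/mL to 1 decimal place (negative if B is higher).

Regimen A: f = (1/2)^(132/41) ≈ 0.1074; Cmin,ss = (234/9)·f/(1−f) ≈ 3.128 μg/mL.
Regimen B: f = (1/2)^(88/41) ≈ 0.2259; Cmin,ss = (748/9)·f/(1−f) ≈ 24.254 μg/mL.
Difference ≈ 3.128 − 24.254 ≈ -21.126 μg/mL.

-21.1 μg/mL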